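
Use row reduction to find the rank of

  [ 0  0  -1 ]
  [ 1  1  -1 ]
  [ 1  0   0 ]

rank = 3

R1 <=> R2
  [ 1  1  -1 ]
  [ 0  0  -1 ]
  [ 1  0   0 ]
R3 → R3 − R1
  [ 1   1  -1 ]
  [ 0   0  -1 ]
  [ 0  -1   1 ]
R2 <=> R3
  [ 1   1  -1 ]
  [ 0  -1   1 ]
  [ 0   0  -1 ]
R2 → -1·R2
  [ 1  1  -1 ]
  [ 0  1  -1 ]
  [ 0  0  -1 ]
R3 → -1·R3
  [ 1  1  -1 ]
  [ 0  1  -1 ]
  [ 0  0   1 ]
R2 → R2 + R3
  [ 1  1  -1 ]
  [ 0  1   0 ]
  [ 0  0   1 ]
R1 → R1 + R3
  [ 1  1  0 ]
  [ 0  1  0 ]
  [ 0  0  1 ]
R1 → R1 − R2
  [ 1  0  0 ]
  [ 0  1  0 ]
  [ 0  0  1 ]
The reduced form has 3 nonzero rows.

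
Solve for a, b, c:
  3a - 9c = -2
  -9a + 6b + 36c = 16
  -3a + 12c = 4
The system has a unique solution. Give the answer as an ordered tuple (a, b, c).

(4/3, 2/3, 2/3)

Form the augmented matrix and row-reduce:
  [  3  0  -9  |  -2 ]
  [ -9  6  36  |  16 ]
  [ -3  0  12  |   4 ]
r1 ← 1/3·r1
  [  1  0  -3  |  -2/3 ]
  [ -9  6  36  |    16 ]
  [ -3  0  12  |     4 ]
r2 ← r2 + 9·r1
  [  1  0  -3  |  -2/3 ]
  [  0  6   9  |    10 ]
  [ -3  0  12  |     4 ]
r3 ← r3 + 3·r1
  [ 1  0  -3  |  -2/3 ]
  [ 0  6   9  |    10 ]
  [ 0  0   3  |     2 ]
r2 ← 1/6·r2
  [ 1  0   -3  |  -2/3 ]
  [ 0  1  3/2  |   5/3 ]
  [ 0  0    3  |     2 ]
r3 ← 1/3·r3
  [ 1  0   -3  |  -2/3 ]
  [ 0  1  3/2  |   5/3 ]
  [ 0  0    1  |   2/3 ]
r2 ← r2 − 3/2·r3
  [ 1  0  -3  |  -2/3 ]
  [ 0  1   0  |   2/3 ]
  [ 0  0   1  |   2/3 ]
r1 ← r1 + 3·r3
  [ 1  0  0  |  4/3 ]
  [ 0  1  0  |  2/3 ]
  [ 0  0  1  |  2/3 ]
Reading off the last column: a = 4/3, b = 2/3, c = 2/3.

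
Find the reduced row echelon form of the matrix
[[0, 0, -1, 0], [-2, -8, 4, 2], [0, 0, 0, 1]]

[[1, 4, 0, 0], [0, 0, 1, 0], [0, 0, 0, 1]]

ρ1 <-> ρ2
  [ -2  -8   4  2 ]
  [  0   0  -1  0 ]
  [  0   0   0  1 ]
ρ1 := -1/2·ρ1
  [ 1  4  -2  -1 ]
  [ 0  0  -1   0 ]
  [ 0  0   0   1 ]
ρ2 := -1·ρ2
  [ 1  4  -2  -1 ]
  [ 0  0   1   0 ]
  [ 0  0   0   1 ]
ρ1 := ρ1 + ρ3
  [ 1  4  -2  0 ]
  [ 0  0   1  0 ]
  [ 0  0   0  1 ]
ρ1 := ρ1 + 2·ρ2
  [ 1  4  0  0 ]
  [ 0  0  1  0 ]
  [ 0  0  0  1 ]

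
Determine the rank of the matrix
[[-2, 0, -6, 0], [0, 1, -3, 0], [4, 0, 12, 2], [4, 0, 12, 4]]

rank = 3

R1 ← -1/2·R1
R3 ← R3 − 4·R1
R4 ← R4 − 4·R1
R3 ← 1/2·R3
R4 ← R4 − 4·R3
The reduced form has 3 nonzero rows.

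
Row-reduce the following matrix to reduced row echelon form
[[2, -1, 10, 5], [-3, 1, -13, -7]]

[[1, 0, 3, 2], [0, 1, -4, -1]]

R1 := 1/2·R1
  [  1  -1/2    5  5/2 ]
  [ -3     1  -13   -7 ]
R2 := R2 + 3·R1
  [ 1  -1/2  5  5/2 ]
  [ 0  -1/2  2  1/2 ]
R2 := -2·R2
  [ 1  -1/2   5  5/2 ]
  [ 0     1  -4   -1 ]
R1 := R1 + 1/2·R2
  [ 1  0   3   2 ]
  [ 0  1  -4  -1 ]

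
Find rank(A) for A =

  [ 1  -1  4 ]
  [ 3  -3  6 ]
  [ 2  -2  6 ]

rank = 2

R2 -> R2 − 3·R1
  [ 1  -1   4 ]
  [ 0   0  -6 ]
  [ 2  -2   6 ]
R3 -> R3 − 2·R1
  [ 1  -1   4 ]
  [ 0   0  -6 ]
  [ 0   0  -2 ]
R2 -> -1/6·R2
  [ 1  -1   4 ]
  [ 0   0   1 ]
  [ 0   0  -2 ]
R3 -> R3 + 2·R2
  [ 1  -1  4 ]
  [ 0   0  1 ]
  [ 0   0  0 ]
R1 -> R1 − 4·R2
  [ 1  -1  0 ]
  [ 0   0  1 ]
  [ 0   0  0 ]
The reduced form has 2 nonzero rows.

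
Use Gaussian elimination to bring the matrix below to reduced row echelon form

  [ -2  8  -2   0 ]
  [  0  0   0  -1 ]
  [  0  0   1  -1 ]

[[1, -4, 0, 0], [0, 0, 1, 0], [0, 0, 0, 1]]

r1 -> -1/2·r1
  [ 1  -4  1   0 ]
  [ 0   0  0  -1 ]
  [ 0   0  1  -1 ]
r2 <=> r3
  [ 1  -4  1   0 ]
  [ 0   0  1  -1 ]
  [ 0   0  0  -1 ]
r3 -> -1·r3
  [ 1  -4  1   0 ]
  [ 0   0  1  -1 ]
  [ 0   0  0   1 ]
r2 -> r2 + r3
  [ 1  -4  1  0 ]
  [ 0   0  1  0 ]
  [ 0   0  0  1 ]
r1 -> r1 − r2
  [ 1  -4  0  0 ]
  [ 0   0  1  0 ]
  [ 0   0  0  1 ]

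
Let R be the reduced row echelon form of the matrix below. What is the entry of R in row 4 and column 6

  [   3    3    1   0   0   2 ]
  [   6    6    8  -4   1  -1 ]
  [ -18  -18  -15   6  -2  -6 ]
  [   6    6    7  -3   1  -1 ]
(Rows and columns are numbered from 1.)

3

r1 -> 1/3·r1
  [   1    1  1/3   0   0  2/3 ]
  [   6    6    8  -4   1   -1 ]
  [ -18  -18  -15   6  -2   -6 ]
  [   6    6    7  -3   1   -1 ]
r2 -> r2 − 6·r1
  [   1    1  1/3   0   0  2/3 ]
  [   0    0    6  -4   1   -5 ]
  [ -18  -18  -15   6  -2   -6 ]
  [   6    6    7  -3   1   -1 ]
r3 -> r3 + 18·r1
  [ 1  1  1/3   0   0  2/3 ]
  [ 0  0    6  -4   1   -5 ]
  [ 0  0   -9   6  -2    6 ]
  [ 6  6    7  -3   1   -1 ]
r4 -> r4 − 6·r1
  [ 1  1  1/3   0   0  2/3 ]
  [ 0  0    6  -4   1   -5 ]
  [ 0  0   -9   6  -2    6 ]
  [ 0  0    5  -3   1   -5 ]
r2 -> 1/6·r2
  [ 1  1  1/3     0    0   2/3 ]
  [ 0  0    1  -2/3  1/6  -5/6 ]
  [ 0  0   -9     6   -2     6 ]
  [ 0  0    5    -3    1    -5 ]
r3 -> r3 + 9·r2
  [ 1  1  1/3     0     0   2/3 ]
  [ 0  0    1  -2/3   1/6  -5/6 ]
  [ 0  0    0     0  -1/2  -3/2 ]
  [ 0  0    5    -3     1    -5 ]
r4 -> r4 − 5·r2
  [ 1  1  1/3     0     0   2/3 ]
  [ 0  0    1  -2/3   1/6  -5/6 ]
  [ 0  0    0     0  -1/2  -3/2 ]
  [ 0  0    0   1/3   1/6  -5/6 ]
r3 <-> r4
  [ 1  1  1/3     0     0   2/3 ]
  [ 0  0    1  -2/3   1/6  -5/6 ]
  [ 0  0    0   1/3   1/6  -5/6 ]
  [ 0  0    0     0  -1/2  -3/2 ]
r3 -> 3·r3
  [ 1  1  1/3     0     0   2/3 ]
  [ 0  0    1  -2/3   1/6  -5/6 ]
  [ 0  0    0     1   1/2  -5/2 ]
  [ 0  0    0     0  -1/2  -3/2 ]
r4 -> -2·r4
  [ 1  1  1/3     0    0   2/3 ]
  [ 0  0    1  -2/3  1/6  -5/6 ]
  [ 0  0    0     1  1/2  -5/2 ]
  [ 0  0    0     0    1     3 ]
r3 -> r3 − 1/2·r4
  [ 1  1  1/3     0    0   2/3 ]
  [ 0  0    1  -2/3  1/6  -5/6 ]
  [ 0  0    0     1    0    -4 ]
  [ 0  0    0     0    1     3 ]
r2 -> r2 − 1/6·r4
  [ 1  1  1/3     0  0   2/3 ]
  [ 0  0    1  -2/3  0  -4/3 ]
  [ 0  0    0     1  0    -4 ]
  [ 0  0    0     0  1     3 ]
r2 -> r2 + 2/3·r3
  [ 1  1  1/3  0  0  2/3 ]
  [ 0  0    1  0  0   -4 ]
  [ 0  0    0  1  0   -4 ]
  [ 0  0    0  0  1    3 ]
r1 -> r1 − 1/3·r2
  [ 1  1  0  0  0   2 ]
  [ 0  0  1  0  0  -4 ]
  [ 0  0  0  1  0  -4 ]
  [ 0  0  0  0  1   3 ]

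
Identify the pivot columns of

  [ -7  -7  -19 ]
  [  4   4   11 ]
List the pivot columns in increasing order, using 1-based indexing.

Multiply R1 by -1/7.
  [ 1  1  19/7 ]
  [ 4  4    11 ]
Subtract 4 times R1 from R2.
  [ 1  1  19/7 ]
  [ 0  0   1/7 ]
Multiply R2 by 7.
  [ 1  1  19/7 ]
  [ 0  0     1 ]
Subtract 19/7 times R2 from R1.
  [ 1  1  0 ]
  [ 0  0  1 ]
Pivot columns are the columns containing a leading 1.

1, 3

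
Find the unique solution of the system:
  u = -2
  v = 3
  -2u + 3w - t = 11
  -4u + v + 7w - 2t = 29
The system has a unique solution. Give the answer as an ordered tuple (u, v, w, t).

(-2, 3, 4, 5)

Form the augmented matrix and row-reduce:
  [  1  0  0   0  |  -2 ]
  [  0  1  0   0  |   3 ]
  [ -2  0  3  -1  |  11 ]
  [ -4  1  7  -2  |  29 ]
r3 -> r3 + 2·r1
  [  1  0  0   0  |  -2 ]
  [  0  1  0   0  |   3 ]
  [  0  0  3  -1  |   7 ]
  [ -4  1  7  -2  |  29 ]
r4 -> r4 + 4·r1
  [ 1  0  0   0  |  -2 ]
  [ 0  1  0   0  |   3 ]
  [ 0  0  3  -1  |   7 ]
  [ 0  1  7  -2  |  21 ]
r4 -> r4 − r2
  [ 1  0  0   0  |  -2 ]
  [ 0  1  0   0  |   3 ]
  [ 0  0  3  -1  |   7 ]
  [ 0  0  7  -2  |  18 ]
r3 -> 1/3·r3
  [ 1  0  0     0  |   -2 ]
  [ 0  1  0     0  |    3 ]
  [ 0  0  1  -1/3  |  7/3 ]
  [ 0  0  7    -2  |   18 ]
r4 -> r4 − 7·r3
  [ 1  0  0     0  |   -2 ]
  [ 0  1  0     0  |    3 ]
  [ 0  0  1  -1/3  |  7/3 ]
  [ 0  0  0   1/3  |  5/3 ]
r4 -> 3·r4
  [ 1  0  0     0  |   -2 ]
  [ 0  1  0     0  |    3 ]
  [ 0  0  1  -1/3  |  7/3 ]
  [ 0  0  0     1  |    5 ]
r3 -> r3 + 1/3·r4
  [ 1  0  0  0  |  -2 ]
  [ 0  1  0  0  |   3 ]
  [ 0  0  1  0  |   4 ]
  [ 0  0  0  1  |   5 ]
Reading off the last column: u = -2, v = 3, w = 4, t = 5.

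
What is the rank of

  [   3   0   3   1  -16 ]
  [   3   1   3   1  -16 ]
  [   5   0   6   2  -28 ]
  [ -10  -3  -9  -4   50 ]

Multiply R1 by 1/3.
Subtract 3 times R1 from R2.
Subtract 5 times R1 from R3.
Add 10 times R1 to R4.
Add 3 times R2 to R4.
Subtract R3 from R4.
Multiply R4 by -1.
Subtract 1/3 times R4 from R3.
Subtract 1/3 times R4 from R1.
Subtract R3 from R1.
The reduced form has 4 nonzero rows.

rank = 4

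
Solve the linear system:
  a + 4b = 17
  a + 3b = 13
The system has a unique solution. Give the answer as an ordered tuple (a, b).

Form the augmented matrix and row-reduce:
  [ 1  4  |  17 ]
  [ 1  3  |  13 ]
ρ2 → ρ2 − ρ1
ρ2 → -1·ρ2
ρ1 → ρ1 − 4·ρ2
Reading off the last column: a = 1, b = 4.

(1, 4)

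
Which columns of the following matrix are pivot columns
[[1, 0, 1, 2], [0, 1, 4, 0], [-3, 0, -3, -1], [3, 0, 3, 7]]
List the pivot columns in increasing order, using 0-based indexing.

Add 3 times R1 to R3.
  [ 1  0  1  2 ]
  [ 0  1  4  0 ]
  [ 0  0  0  5 ]
  [ 3  0  3  7 ]
Subtract 3 times R1 from R4.
  [ 1  0  1  2 ]
  [ 0  1  4  0 ]
  [ 0  0  0  5 ]
  [ 0  0  0  1 ]
Multiply R3 by 1/5.
  [ 1  0  1  2 ]
  [ 0  1  4  0 ]
  [ 0  0  0  1 ]
  [ 0  0  0  1 ]
Subtract R3 from R4.
  [ 1  0  1  2 ]
  [ 0  1  4  0 ]
  [ 0  0  0  1 ]
  [ 0  0  0  0 ]
Subtract 2 times R3 from R1.
  [ 1  0  1  0 ]
  [ 0  1  4  0 ]
  [ 0  0  0  1 ]
  [ 0  0  0  0 ]
Pivot columns are the columns containing a leading 1.

0, 1, 3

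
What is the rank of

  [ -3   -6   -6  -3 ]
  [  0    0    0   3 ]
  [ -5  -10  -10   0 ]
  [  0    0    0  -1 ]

rank = 2

Multiply r1 by -1/3.
  [  1    2    2   1 ]
  [  0    0    0   3 ]
  [ -5  -10  -10   0 ]
  [  0    0    0  -1 ]
Add 5 times r1 to r3.
  [ 1  2  2   1 ]
  [ 0  0  0   3 ]
  [ 0  0  0   5 ]
  [ 0  0  0  -1 ]
Multiply r2 by 1/3.
  [ 1  2  2   1 ]
  [ 0  0  0   1 ]
  [ 0  0  0   5 ]
  [ 0  0  0  -1 ]
Subtract 5 times r2 from r3.
  [ 1  2  2   1 ]
  [ 0  0  0   1 ]
  [ 0  0  0   0 ]
  [ 0  0  0  -1 ]
Add r2 to r4.
  [ 1  2  2  1 ]
  [ 0  0  0  1 ]
  [ 0  0  0  0 ]
  [ 0  0  0  0 ]
Subtract r2 from r1.
  [ 1  2  2  0 ]
  [ 0  0  0  1 ]
  [ 0  0  0  0 ]
  [ 0  0  0  0 ]
The reduced form has 2 nonzero rows.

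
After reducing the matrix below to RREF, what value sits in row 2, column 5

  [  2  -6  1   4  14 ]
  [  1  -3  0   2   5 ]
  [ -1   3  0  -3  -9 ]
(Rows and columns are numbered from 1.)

4

Multiply r1 by 1/2.
  [  1  -3  1/2   2   7 ]
  [  1  -3    0   2   5 ]
  [ -1   3    0  -3  -9 ]
Subtract r1 from r2.
  [  1  -3   1/2   2   7 ]
  [  0   0  -1/2   0  -2 ]
  [ -1   3     0  -3  -9 ]
Add r1 to r3.
  [ 1  -3   1/2   2   7 ]
  [ 0   0  -1/2   0  -2 ]
  [ 0   0   1/2  -1  -2 ]
Multiply r2 by -2.
  [ 1  -3  1/2   2   7 ]
  [ 0   0    1   0   4 ]
  [ 0   0  1/2  -1  -2 ]
Subtract 1/2 times r2 from r3.
  [ 1  -3  1/2   2   7 ]
  [ 0   0    1   0   4 ]
  [ 0   0    0  -1  -4 ]
Multiply r3 by -1.
  [ 1  -3  1/2  2  7 ]
  [ 0   0    1  0  4 ]
  [ 0   0    0  1  4 ]
Subtract 2 times r3 from r1.
  [ 1  -3  1/2  0  -1 ]
  [ 0   0    1  0   4 ]
  [ 0   0    0  1   4 ]
Subtract 1/2 times r2 from r1.
  [ 1  -3  0  0  -3 ]
  [ 0   0  1  0   4 ]
  [ 0   0  0  1   4 ]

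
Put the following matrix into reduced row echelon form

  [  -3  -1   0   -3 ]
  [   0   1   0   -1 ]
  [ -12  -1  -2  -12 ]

Multiply r1 by -1/3.
  [   1  1/3   0    1 ]
  [   0    1   0   -1 ]
  [ -12   -1  -2  -12 ]
Add 12 times r1 to r3.
  [ 1  1/3   0   1 ]
  [ 0    1   0  -1 ]
  [ 0    3  -2   0 ]
Subtract 3 times r2 from r3.
  [ 1  1/3   0   1 ]
  [ 0    1   0  -1 ]
  [ 0    0  -2   3 ]
Multiply r3 by -1/2.
  [ 1  1/3  0     1 ]
  [ 0    1  0    -1 ]
  [ 0    0  1  -3/2 ]
Subtract 1/3 times r2 from r1.
  [ 1  0  0   4/3 ]
  [ 0  1  0    -1 ]
  [ 0  0  1  -3/2 ]

[[1, 0, 0, 4/3], [0, 1, 0, -1], [0, 0, 1, -3/2]]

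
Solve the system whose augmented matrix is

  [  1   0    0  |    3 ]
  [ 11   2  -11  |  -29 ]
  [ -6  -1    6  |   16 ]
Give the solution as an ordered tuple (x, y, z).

R2 → R2 − 11·R1
  [  1   0    0  |    3 ]
  [  0   2  -11  |  -62 ]
  [ -6  -1    6  |   16 ]
R3 → R3 + 6·R1
  [ 1   0    0  |    3 ]
  [ 0   2  -11  |  -62 ]
  [ 0  -1    6  |   34 ]
R2 → 1/2·R2
  [ 1   0      0  |    3 ]
  [ 0   1  -11/2  |  -31 ]
  [ 0  -1      6  |   34 ]
R3 → R3 + R2
  [ 1  0      0  |    3 ]
  [ 0  1  -11/2  |  -31 ]
  [ 0  0    1/2  |    3 ]
R3 → 2·R3
  [ 1  0      0  |    3 ]
  [ 0  1  -11/2  |  -31 ]
  [ 0  0      1  |    6 ]
R2 → R2 + 11/2·R3
  [ 1  0  0  |  3 ]
  [ 0  1  0  |  2 ]
  [ 0  0  1  |  6 ]
Reading off the last column: x = 3, y = 2, z = 6.

(3, 2, 6)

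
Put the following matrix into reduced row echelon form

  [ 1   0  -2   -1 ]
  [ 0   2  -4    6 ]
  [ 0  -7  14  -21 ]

[[1, 0, -2, -1], [0, 1, -2, 3], [0, 0, 0, 0]]

R2 := 1/2·R2
R3 := R3 + 7·R2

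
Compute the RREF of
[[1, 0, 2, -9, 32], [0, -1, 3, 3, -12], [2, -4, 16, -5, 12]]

R3 -> R3 − 2·R1
  [ 1   0   2  -9   32 ]
  [ 0  -1   3   3  -12 ]
  [ 0  -4  12  13  -52 ]
R2 -> -1·R2
  [ 1   0   2  -9   32 ]
  [ 0   1  -3  -3   12 ]
  [ 0  -4  12  13  -52 ]
R3 -> R3 + 4·R2
  [ 1  0   2  -9  32 ]
  [ 0  1  -3  -3  12 ]
  [ 0  0   0   1  -4 ]
R2 -> R2 + 3·R3
  [ 1  0   2  -9  32 ]
  [ 0  1  -3   0   0 ]
  [ 0  0   0   1  -4 ]
R1 -> R1 + 9·R3
  [ 1  0   2  0  -4 ]
  [ 0  1  -3  0   0 ]
  [ 0  0   0  1  -4 ]

[[1, 0, 2, 0, -4], [0, 1, -3, 0, 0], [0, 0, 0, 1, -4]]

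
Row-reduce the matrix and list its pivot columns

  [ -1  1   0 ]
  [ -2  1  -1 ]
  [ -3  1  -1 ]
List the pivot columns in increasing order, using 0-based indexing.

Multiply R1 by -1.
  [  1  -1   0 ]
  [ -2   1  -1 ]
  [ -3   1  -1 ]
Add 2 times R1 to R2.
  [  1  -1   0 ]
  [  0  -1  -1 ]
  [ -3   1  -1 ]
Add 3 times R1 to R3.
  [ 1  -1   0 ]
  [ 0  -1  -1 ]
  [ 0  -2  -1 ]
Multiply R2 by -1.
  [ 1  -1   0 ]
  [ 0   1   1 ]
  [ 0  -2  -1 ]
Add 2 times R2 to R3.
  [ 1  -1  0 ]
  [ 0   1  1 ]
  [ 0   0  1 ]
Subtract R3 from R2.
  [ 1  -1  0 ]
  [ 0   1  0 ]
  [ 0   0  1 ]
Add R2 to R1.
  [ 1  0  0 ]
  [ 0  1  0 ]
  [ 0  0  1 ]
Pivot columns are the columns containing a leading 1.

0, 1, 2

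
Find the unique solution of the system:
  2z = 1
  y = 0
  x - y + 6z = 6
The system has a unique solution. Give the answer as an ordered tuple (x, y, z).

(3, 0, 1/2)

Form the augmented matrix and row-reduce:
  [ 0   0  2  |  1 ]
  [ 0   1  0  |  0 ]
  [ 1  -1  6  |  6 ]
ρ1 <=> ρ3
ρ3 → 1/2·ρ3
ρ1 → ρ1 − 6·ρ3
ρ1 → ρ1 + ρ2
Reading off the last column: x = 3, y = 0, z = 1/2.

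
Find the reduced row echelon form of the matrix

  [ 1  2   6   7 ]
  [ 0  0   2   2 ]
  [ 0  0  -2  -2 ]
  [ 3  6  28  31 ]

[[1, 2, 0, 1], [0, 0, 1, 1], [0, 0, 0, 0], [0, 0, 0, 0]]

Subtract 3 times ρ1 from ρ4.
  [ 1  2   6   7 ]
  [ 0  0   2   2 ]
  [ 0  0  -2  -2 ]
  [ 0  0  10  10 ]
Multiply ρ2 by 1/2.
  [ 1  2   6   7 ]
  [ 0  0   1   1 ]
  [ 0  0  -2  -2 ]
  [ 0  0  10  10 ]
Add 2 times ρ2 to ρ3.
  [ 1  2   6   7 ]
  [ 0  0   1   1 ]
  [ 0  0   0   0 ]
  [ 0  0  10  10 ]
Subtract 10 times ρ2 from ρ4.
  [ 1  2  6  7 ]
  [ 0  0  1  1 ]
  [ 0  0  0  0 ]
  [ 0  0  0  0 ]
Subtract 6 times ρ2 from ρ1.
  [ 1  2  0  1 ]
  [ 0  0  1  1 ]
  [ 0  0  0  0 ]
  [ 0  0  0  0 ]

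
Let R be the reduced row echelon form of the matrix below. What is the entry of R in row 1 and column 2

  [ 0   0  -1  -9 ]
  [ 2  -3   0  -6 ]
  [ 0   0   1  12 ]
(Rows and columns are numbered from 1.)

-3/2

R1 ↔ R2
  [ 2  -3   0  -6 ]
  [ 0   0  -1  -9 ]
  [ 0   0   1  12 ]
R1 ← 1/2·R1
  [ 1  -3/2   0  -3 ]
  [ 0     0  -1  -9 ]
  [ 0     0   1  12 ]
R2 ← -1·R2
  [ 1  -3/2  0  -3 ]
  [ 0     0  1   9 ]
  [ 0     0  1  12 ]
R3 ← R3 − R2
  [ 1  -3/2  0  -3 ]
  [ 0     0  1   9 ]
  [ 0     0  0   3 ]
R3 ← 1/3·R3
  [ 1  -3/2  0  -3 ]
  [ 0     0  1   9 ]
  [ 0     0  0   1 ]
R2 ← R2 − 9·R3
  [ 1  -3/2  0  -3 ]
  [ 0     0  1   0 ]
  [ 0     0  0   1 ]
R1 ← R1 + 3·R3
  [ 1  -3/2  0  0 ]
  [ 0     0  1  0 ]
  [ 0     0  0  1 ]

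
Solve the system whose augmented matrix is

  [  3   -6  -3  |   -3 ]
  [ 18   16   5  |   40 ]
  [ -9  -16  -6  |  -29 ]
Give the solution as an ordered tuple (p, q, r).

ρ1 → 1/3·ρ1
  [  1   -2  -1  |   -1 ]
  [ 18   16   5  |   40 ]
  [ -9  -16  -6  |  -29 ]
ρ2 → ρ2 − 18·ρ1
  [  1   -2  -1  |   -1 ]
  [  0   52  23  |   58 ]
  [ -9  -16  -6  |  -29 ]
ρ3 → ρ3 + 9·ρ1
  [ 1   -2   -1  |   -1 ]
  [ 0   52   23  |   58 ]
  [ 0  -34  -15  |  -38 ]
ρ2 → 1/52·ρ2
  [ 1   -2     -1  |     -1 ]
  [ 0    1  23/52  |  29/26 ]
  [ 0  -34    -15  |    -38 ]
ρ3 → ρ3 + 34·ρ2
  [ 1  -2     -1  |     -1 ]
  [ 0   1  23/52  |  29/26 ]
  [ 0   0   1/26  |  -1/13 ]
ρ3 → 26·ρ3
  [ 1  -2     -1  |     -1 ]
  [ 0   1  23/52  |  29/26 ]
  [ 0   0      1  |     -2 ]
ρ2 → ρ2 − 23/52·ρ3
  [ 1  -2  -1  |  -1 ]
  [ 0   1   0  |   2 ]
  [ 0   0   1  |  -2 ]
ρ1 → ρ1 + ρ3
  [ 1  -2  0  |  -3 ]
  [ 0   1  0  |   2 ]
  [ 0   0  1  |  -2 ]
ρ1 → ρ1 + 2·ρ2
  [ 1  0  0  |   1 ]
  [ 0  1  0  |   2 ]
  [ 0  0  1  |  -2 ]
Reading off the last column: p = 1, q = 2, r = -2.

(1, 2, -2)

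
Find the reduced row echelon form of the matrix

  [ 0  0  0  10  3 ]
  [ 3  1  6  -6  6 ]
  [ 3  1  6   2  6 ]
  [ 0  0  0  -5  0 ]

R1 ↔ R2
  [ 3  1  6  -6  6 ]
  [ 0  0  0  10  3 ]
  [ 3  1  6   2  6 ]
  [ 0  0  0  -5  0 ]
R1 → 1/3·R1
  [ 1  1/3  2  -2  2 ]
  [ 0    0  0  10  3 ]
  [ 3    1  6   2  6 ]
  [ 0    0  0  -5  0 ]
R3 → R3 − 3·R1
  [ 1  1/3  2  -2  2 ]
  [ 0    0  0  10  3 ]
  [ 0    0  0   8  0 ]
  [ 0    0  0  -5  0 ]
R2 → 1/10·R2
  [ 1  1/3  2  -2     2 ]
  [ 0    0  0   1  3/10 ]
  [ 0    0  0   8     0 ]
  [ 0    0  0  -5     0 ]
R3 → R3 − 8·R2
  [ 1  1/3  2  -2      2 ]
  [ 0    0  0   1   3/10 ]
  [ 0    0  0   0  -12/5 ]
  [ 0    0  0  -5      0 ]
R4 → R4 + 5·R2
  [ 1  1/3  2  -2      2 ]
  [ 0    0  0   1   3/10 ]
  [ 0    0  0   0  -12/5 ]
  [ 0    0  0   0    3/2 ]
R3 → -5/12·R3
  [ 1  1/3  2  -2     2 ]
  [ 0    0  0   1  3/10 ]
  [ 0    0  0   0     1 ]
  [ 0    0  0   0   3/2 ]
R4 → R4 − 3/2·R3
  [ 1  1/3  2  -2     2 ]
  [ 0    0  0   1  3/10 ]
  [ 0    0  0   0     1 ]
  [ 0    0  0   0     0 ]
R2 → R2 − 3/10·R3
  [ 1  1/3  2  -2  2 ]
  [ 0    0  0   1  0 ]
  [ 0    0  0   0  1 ]
  [ 0    0  0   0  0 ]
R1 → R1 − 2·R3
  [ 1  1/3  2  -2  0 ]
  [ 0    0  0   1  0 ]
  [ 0    0  0   0  1 ]
  [ 0    0  0   0  0 ]
R1 → R1 + 2·R2
  [ 1  1/3  2  0  0 ]
  [ 0    0  0  1  0 ]
  [ 0    0  0  0  1 ]
  [ 0    0  0  0  0 ]

[[1, 1/3, 2, 0, 0], [0, 0, 0, 1, 0], [0, 0, 0, 0, 1], [0, 0, 0, 0, 0]]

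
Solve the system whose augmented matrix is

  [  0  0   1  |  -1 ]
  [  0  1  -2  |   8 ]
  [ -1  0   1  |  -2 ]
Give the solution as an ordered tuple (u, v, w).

ρ1 ↔ ρ3
  [ -1  0   1  |  -2 ]
  [  0  1  -2  |   8 ]
  [  0  0   1  |  -1 ]
ρ1 → -1·ρ1
  [ 1  0  -1  |   2 ]
  [ 0  1  -2  |   8 ]
  [ 0  0   1  |  -1 ]
ρ2 → ρ2 + 2·ρ3
  [ 1  0  -1  |   2 ]
  [ 0  1   0  |   6 ]
  [ 0  0   1  |  -1 ]
ρ1 → ρ1 + ρ3
  [ 1  0  0  |   1 ]
  [ 0  1  0  |   6 ]
  [ 0  0  1  |  -1 ]
Reading off the last column: u = 1, v = 6, w = -1.

(1, 6, -1)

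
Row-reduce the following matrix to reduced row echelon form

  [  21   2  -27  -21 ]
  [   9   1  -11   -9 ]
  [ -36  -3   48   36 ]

[[1, 0, -5/3, -1], [0, 1, 4, 0], [0, 0, 0, 0]]

Multiply ρ1 by 1/21.
  [   1  2/21  -9/7  -1 ]
  [   9     1   -11  -9 ]
  [ -36    -3    48  36 ]
Subtract 9 times ρ1 from ρ2.
  [   1  2/21  -9/7  -1 ]
  [   0   1/7   4/7   0 ]
  [ -36    -3    48  36 ]
Add 36 times ρ1 to ρ3.
  [ 1  2/21  -9/7  -1 ]
  [ 0   1/7   4/7   0 ]
  [ 0   3/7  12/7   0 ]
Multiply ρ2 by 7.
  [ 1  2/21  -9/7  -1 ]
  [ 0     1     4   0 ]
  [ 0   3/7  12/7   0 ]
Subtract 3/7 times ρ2 from ρ3.
  [ 1  2/21  -9/7  -1 ]
  [ 0     1     4   0 ]
  [ 0     0     0   0 ]
Subtract 2/21 times ρ2 from ρ1.
  [ 1  0  -5/3  -1 ]
  [ 0  1     4   0 ]
  [ 0  0     0   0 ]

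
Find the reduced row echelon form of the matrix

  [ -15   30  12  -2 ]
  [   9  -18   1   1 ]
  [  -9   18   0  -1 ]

[[1, -2, 0, 0], [0, 0, 1, 0], [0, 0, 0, 1]]

Multiply R1 by -1/15.
  [  1   -2  -4/5  2/15 ]
  [  9  -18     1     1 ]
  [ -9   18     0    -1 ]
Subtract 9 times R1 from R2.
  [  1  -2  -4/5  2/15 ]
  [  0   0  41/5  -1/5 ]
  [ -9  18     0    -1 ]
Add 9 times R1 to R3.
  [ 1  -2   -4/5  2/15 ]
  [ 0   0   41/5  -1/5 ]
  [ 0   0  -36/5   1/5 ]
Multiply R2 by 5/41.
  [ 1  -2   -4/5   2/15 ]
  [ 0   0      1  -1/41 ]
  [ 0   0  -36/5    1/5 ]
Add 36/5 times R2 to R3.
  [ 1  -2  -4/5   2/15 ]
  [ 0   0     1  -1/41 ]
  [ 0   0     0   1/41 ]
Multiply R3 by 41.
  [ 1  -2  -4/5   2/15 ]
  [ 0   0     1  -1/41 ]
  [ 0   0     0      1 ]
Add 1/41 times R3 to R2.
  [ 1  -2  -4/5  2/15 ]
  [ 0   0     1     0 ]
  [ 0   0     0     1 ]
Subtract 2/15 times R3 from R1.
  [ 1  -2  -4/5  0 ]
  [ 0   0     1  0 ]
  [ 0   0     0  1 ]
Add 4/5 times R2 to R1.
  [ 1  -2  0  0 ]
  [ 0   0  1  0 ]
  [ 0   0  0  1 ]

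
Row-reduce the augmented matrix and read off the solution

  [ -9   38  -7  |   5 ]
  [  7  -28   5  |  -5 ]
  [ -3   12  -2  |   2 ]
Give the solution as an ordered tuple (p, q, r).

R1 → -1/9·R1
  [  1  -38/9  7/9  |  -5/9 ]
  [  7    -28    5  |    -5 ]
  [ -3     12   -2  |     2 ]
R2 → R2 − 7·R1
  [  1  -38/9   7/9  |   -5/9 ]
  [  0   14/9  -4/9  |  -10/9 ]
  [ -3     12    -2  |      2 ]
R3 → R3 + 3·R1
  [ 1  -38/9   7/9  |   -5/9 ]
  [ 0   14/9  -4/9  |  -10/9 ]
  [ 0   -2/3   1/3  |    1/3 ]
R2 → 9/14·R2
  [ 1  -38/9   7/9  |  -5/9 ]
  [ 0      1  -2/7  |  -5/7 ]
  [ 0   -2/3   1/3  |   1/3 ]
R3 → R3 + 2/3·R2
  [ 1  -38/9   7/9  |  -5/9 ]
  [ 0      1  -2/7  |  -5/7 ]
  [ 0      0   1/7  |  -1/7 ]
R3 → 7·R3
  [ 1  -38/9   7/9  |  -5/9 ]
  [ 0      1  -2/7  |  -5/7 ]
  [ 0      0     1  |    -1 ]
R2 → R2 + 2/7·R3
  [ 1  -38/9  7/9  |  -5/9 ]
  [ 0      1    0  |    -1 ]
  [ 0      0    1  |    -1 ]
R1 → R1 − 7/9·R3
  [ 1  -38/9  0  |  2/9 ]
  [ 0      1  0  |   -1 ]
  [ 0      0  1  |   -1 ]
R1 → R1 + 38/9·R2
  [ 1  0  0  |  -4 ]
  [ 0  1  0  |  -1 ]
  [ 0  0  1  |  -1 ]
Reading off the last column: p = -4, q = -1, r = -1.

(-4, -1, -1)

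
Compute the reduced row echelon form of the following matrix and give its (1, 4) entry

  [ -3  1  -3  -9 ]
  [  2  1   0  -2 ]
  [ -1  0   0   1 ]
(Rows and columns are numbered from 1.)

-1

Multiply R1 by -1/3.
Subtract 2 times R1 from R2.
Add R1 to R3.
Multiply R2 by 3/5.
Add 1/3 times R2 to R3.
Multiply R3 by 5/3.
Add 6/5 times R3 to R2.
Subtract R3 from R1.
Add 1/3 times R2 to R1.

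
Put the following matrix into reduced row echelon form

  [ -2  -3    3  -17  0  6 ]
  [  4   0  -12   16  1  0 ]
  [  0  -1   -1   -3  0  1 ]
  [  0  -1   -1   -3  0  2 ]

r1 -> -1/2·r1
r2 -> r2 − 4·r1
r2 -> -1/6·r2
r3 -> r3 + r2
r4 -> r4 + r2
r3 -> -6·r3
r4 -> r4 + 1/6·r3
r3 -> r3 − 6·r4
r2 -> r2 + 2·r4
r1 -> r1 + 3·r4
r2 -> r2 + 1/6·r3
r1 -> r1 − 3/2·r2

[[1, 0, -3, 4, 0, 0], [0, 1, 1, 3, 0, 0], [0, 0, 0, 0, 1, 0], [0, 0, 0, 0, 0, 1]]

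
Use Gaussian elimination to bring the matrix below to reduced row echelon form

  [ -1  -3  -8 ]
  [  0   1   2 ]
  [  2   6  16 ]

Multiply r1 by -1.
  [ 1  3   8 ]
  [ 0  1   2 ]
  [ 2  6  16 ]
Subtract 2 times r1 from r3.
  [ 1  3  8 ]
  [ 0  1  2 ]
  [ 0  0  0 ]
Subtract 3 times r2 from r1.
  [ 1  0  2 ]
  [ 0  1  2 ]
  [ 0  0  0 ]

[[1, 0, 2], [0, 1, 2], [0, 0, 0]]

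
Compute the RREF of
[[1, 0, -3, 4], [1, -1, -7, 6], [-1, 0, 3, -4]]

[[1, 0, -3, 4], [0, 1, 4, -2], [0, 0, 0, 0]]

R2 ← R2 − R1
  [  1   0  -3   4 ]
  [  0  -1  -4   2 ]
  [ -1   0   3  -4 ]
R3 ← R3 + R1
  [ 1   0  -3  4 ]
  [ 0  -1  -4  2 ]
  [ 0   0   0  0 ]
R2 ← -1·R2
  [ 1  0  -3   4 ]
  [ 0  1   4  -2 ]
  [ 0  0   0   0 ]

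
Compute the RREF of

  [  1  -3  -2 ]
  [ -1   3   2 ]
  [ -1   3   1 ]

Add R1 to R2.
  [  1  -3  -2 ]
  [  0   0   0 ]
  [ -1   3   1 ]
Add R1 to R3.
  [ 1  -3  -2 ]
  [ 0   0   0 ]
  [ 0   0  -1 ]
Swap R2 and R3.
  [ 1  -3  -2 ]
  [ 0   0  -1 ]
  [ 0   0   0 ]
Multiply R2 by -1.
  [ 1  -3  -2 ]
  [ 0   0   1 ]
  [ 0   0   0 ]
Add 2 times R2 to R1.
  [ 1  -3  0 ]
  [ 0   0  1 ]
  [ 0   0  0 ]

[[1, -3, 0], [0, 0, 1], [0, 0, 0]]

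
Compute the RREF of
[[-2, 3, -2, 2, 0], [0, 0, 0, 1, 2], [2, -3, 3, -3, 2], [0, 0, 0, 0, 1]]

[[1, -3/2, 0, 0, 0], [0, 0, 1, 0, 0], [0, 0, 0, 1, 0], [0, 0, 0, 0, 1]]

R1 := -1/2·R1
  [ 1  -3/2  1  -1  0 ]
  [ 0     0  0   1  2 ]
  [ 2    -3  3  -3  2 ]
  [ 0     0  0   0  1 ]
R3 := R3 − 2·R1
  [ 1  -3/2  1  -1  0 ]
  [ 0     0  0   1  2 ]
  [ 0     0  1  -1  2 ]
  [ 0     0  0   0  1 ]
R2 <-> R3
  [ 1  -3/2  1  -1  0 ]
  [ 0     0  1  -1  2 ]
  [ 0     0  0   1  2 ]
  [ 0     0  0   0  1 ]
R3 := R3 − 2·R4
  [ 1  -3/2  1  -1  0 ]
  [ 0     0  1  -1  2 ]
  [ 0     0  0   1  0 ]
  [ 0     0  0   0  1 ]
R2 := R2 − 2·R4
  [ 1  -3/2  1  -1  0 ]
  [ 0     0  1  -1  0 ]
  [ 0     0  0   1  0 ]
  [ 0     0  0   0  1 ]
R2 := R2 + R3
  [ 1  -3/2  1  -1  0 ]
  [ 0     0  1   0  0 ]
  [ 0     0  0   1  0 ]
  [ 0     0  0   0  1 ]
R1 := R1 + R3
  [ 1  -3/2  1  0  0 ]
  [ 0     0  1  0  0 ]
  [ 0     0  0  1  0 ]
  [ 0     0  0  0  1 ]
R1 := R1 − R2
  [ 1  -3/2  0  0  0 ]
  [ 0     0  1  0  0 ]
  [ 0     0  0  1  0 ]
  [ 0     0  0  0  1 ]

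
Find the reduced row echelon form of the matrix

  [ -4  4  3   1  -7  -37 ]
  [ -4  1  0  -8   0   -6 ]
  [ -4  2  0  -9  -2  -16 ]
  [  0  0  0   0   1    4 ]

[[1, 0, 0, 7/4, 0, 1], [0, 1, 0, -1, 0, -2], [0, 0, 1, 4, 0, 1], [0, 0, 0, 0, 1, 4]]

R1 ← -1/4·R1
  [  1  -1  -3/4  -1/4  7/4  37/4 ]
  [ -4   1     0    -8    0    -6 ]
  [ -4   2     0    -9   -2   -16 ]
  [  0   0     0     0    1     4 ]
R2 ← R2 + 4·R1
  [  1  -1  -3/4  -1/4  7/4  37/4 ]
  [  0  -3    -3    -9    7    31 ]
  [ -4   2     0    -9   -2   -16 ]
  [  0   0     0     0    1     4 ]
R3 ← R3 + 4·R1
  [ 1  -1  -3/4  -1/4  7/4  37/4 ]
  [ 0  -3    -3    -9    7    31 ]
  [ 0  -2    -3   -10    5    21 ]
  [ 0   0     0     0    1     4 ]
R2 ← -1/3·R2
  [ 1  -1  -3/4  -1/4   7/4   37/4 ]
  [ 0   1     1     3  -7/3  -31/3 ]
  [ 0  -2    -3   -10     5     21 ]
  [ 0   0     0     0     1      4 ]
R3 ← R3 + 2·R2
  [ 1  -1  -3/4  -1/4   7/4   37/4 ]
  [ 0   1     1     3  -7/3  -31/3 ]
  [ 0   0    -1    -4   1/3    1/3 ]
  [ 0   0     0     0     1      4 ]
R3 ← -1·R3
  [ 1  -1  -3/4  -1/4   7/4   37/4 ]
  [ 0   1     1     3  -7/3  -31/3 ]
  [ 0   0     1     4  -1/3   -1/3 ]
  [ 0   0     0     0     1      4 ]
R3 ← R3 + 1/3·R4
  [ 1  -1  -3/4  -1/4   7/4   37/4 ]
  [ 0   1     1     3  -7/3  -31/3 ]
  [ 0   0     1     4     0      1 ]
  [ 0   0     0     0     1      4 ]
R2 ← R2 + 7/3·R4
  [ 1  -1  -3/4  -1/4  7/4  37/4 ]
  [ 0   1     1     3    0    -1 ]
  [ 0   0     1     4    0     1 ]
  [ 0   0     0     0    1     4 ]
R1 ← R1 − 7/4·R4
  [ 1  -1  -3/4  -1/4  0  9/4 ]
  [ 0   1     1     3  0   -1 ]
  [ 0   0     1     4  0    1 ]
  [ 0   0     0     0  1    4 ]
R2 ← R2 − R3
  [ 1  -1  -3/4  -1/4  0  9/4 ]
  [ 0   1     0    -1  0   -2 ]
  [ 0   0     1     4  0    1 ]
  [ 0   0     0     0  1    4 ]
R1 ← R1 + 3/4·R3
  [ 1  -1  0  11/4  0   3 ]
  [ 0   1  0    -1  0  -2 ]
  [ 0   0  1     4  0   1 ]
  [ 0   0  0     0  1   4 ]
R1 ← R1 + R2
  [ 1  0  0  7/4  0   1 ]
  [ 0  1  0   -1  0  -2 ]
  [ 0  0  1    4  0   1 ]
  [ 0  0  0    0  1   4 ]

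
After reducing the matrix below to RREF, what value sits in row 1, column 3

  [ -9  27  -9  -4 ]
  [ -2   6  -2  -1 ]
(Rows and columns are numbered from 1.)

1

Multiply ρ1 by -1/9.
  [  1  -3   1  4/9 ]
  [ -2   6  -2   -1 ]
Add 2 times ρ1 to ρ2.
  [ 1  -3  1   4/9 ]
  [ 0   0  0  -1/9 ]
Multiply ρ2 by -9.
  [ 1  -3  1  4/9 ]
  [ 0   0  0    1 ]
Subtract 4/9 times ρ2 from ρ1.
  [ 1  -3  1  0 ]
  [ 0   0  0  1 ]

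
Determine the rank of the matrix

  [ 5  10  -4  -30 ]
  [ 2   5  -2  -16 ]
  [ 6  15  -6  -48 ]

r1 ← 1/5·r1
  [ 1   2  -4/5   -6 ]
  [ 2   5    -2  -16 ]
  [ 6  15    -6  -48 ]
r2 ← r2 − 2·r1
  [ 1   2  -4/5   -6 ]
  [ 0   1  -2/5   -4 ]
  [ 6  15    -6  -48 ]
r3 ← r3 − 6·r1
  [ 1  2  -4/5   -6 ]
  [ 0  1  -2/5   -4 ]
  [ 0  3  -6/5  -12 ]
r3 ← r3 − 3·r2
  [ 1  2  -4/5  -6 ]
  [ 0  1  -2/5  -4 ]
  [ 0  0     0   0 ]
r1 ← r1 − 2·r2
  [ 1  0     0   2 ]
  [ 0  1  -2/5  -4 ]
  [ 0  0     0   0 ]
The reduced form has 2 nonzero rows.

rank = 2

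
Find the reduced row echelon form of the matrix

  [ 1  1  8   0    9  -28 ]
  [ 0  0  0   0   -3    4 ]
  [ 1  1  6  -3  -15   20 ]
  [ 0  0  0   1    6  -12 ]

[[1, 1, 0, 0, 0, 0], [0, 0, 1, 0, 0, -2], [0, 0, 0, 1, 0, -4], [0, 0, 0, 0, 1, -4/3]]

Subtract r1 from r3.
  [ 1  1   8   0    9  -28 ]
  [ 0  0   0   0   -3    4 ]
  [ 0  0  -2  -3  -24   48 ]
  [ 0  0   0   1    6  -12 ]
Swap r2 and r3.
  [ 1  1   8   0    9  -28 ]
  [ 0  0  -2  -3  -24   48 ]
  [ 0  0   0   0   -3    4 ]
  [ 0  0   0   1    6  -12 ]
Multiply r2 by -1/2.
  [ 1  1  8    0   9  -28 ]
  [ 0  0  1  3/2  12  -24 ]
  [ 0  0  0    0  -3    4 ]
  [ 0  0  0    1   6  -12 ]
Swap r3 and r4.
  [ 1  1  8    0   9  -28 ]
  [ 0  0  1  3/2  12  -24 ]
  [ 0  0  0    1   6  -12 ]
  [ 0  0  0    0  -3    4 ]
Multiply r4 by -1/3.
  [ 1  1  8    0   9   -28 ]
  [ 0  0  1  3/2  12   -24 ]
  [ 0  0  0    1   6   -12 ]
  [ 0  0  0    0   1  -4/3 ]
Subtract 6 times r4 from r3.
  [ 1  1  8    0   9   -28 ]
  [ 0  0  1  3/2  12   -24 ]
  [ 0  0  0    1   0    -4 ]
  [ 0  0  0    0   1  -4/3 ]
Subtract 12 times r4 from r2.
  [ 1  1  8    0  9   -28 ]
  [ 0  0  1  3/2  0    -8 ]
  [ 0  0  0    1  0    -4 ]
  [ 0  0  0    0  1  -4/3 ]
Subtract 9 times r4 from r1.
  [ 1  1  8    0  0   -16 ]
  [ 0  0  1  3/2  0    -8 ]
  [ 0  0  0    1  0    -4 ]
  [ 0  0  0    0  1  -4/3 ]
Subtract 3/2 times r3 from r2.
  [ 1  1  8  0  0   -16 ]
  [ 0  0  1  0  0    -2 ]
  [ 0  0  0  1  0    -4 ]
  [ 0  0  0  0  1  -4/3 ]
Subtract 8 times r2 from r1.
  [ 1  1  0  0  0     0 ]
  [ 0  0  1  0  0    -2 ]
  [ 0  0  0  1  0    -4 ]
  [ 0  0  0  0  1  -4/3 ]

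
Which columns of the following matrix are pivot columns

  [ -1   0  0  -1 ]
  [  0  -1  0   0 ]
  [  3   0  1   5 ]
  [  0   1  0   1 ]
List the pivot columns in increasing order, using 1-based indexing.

r1 := -1·r1
  [ 1   0  0  1 ]
  [ 0  -1  0  0 ]
  [ 3   0  1  5 ]
  [ 0   1  0  1 ]
r3 := r3 − 3·r1
  [ 1   0  0  1 ]
  [ 0  -1  0  0 ]
  [ 0   0  1  2 ]
  [ 0   1  0  1 ]
r2 := -1·r2
  [ 1  0  0  1 ]
  [ 0  1  0  0 ]
  [ 0  0  1  2 ]
  [ 0  1  0  1 ]
r4 := r4 − r2
  [ 1  0  0  1 ]
  [ 0  1  0  0 ]
  [ 0  0  1  2 ]
  [ 0  0  0  1 ]
r3 := r3 − 2·r4
  [ 1  0  0  1 ]
  [ 0  1  0  0 ]
  [ 0  0  1  0 ]
  [ 0  0  0  1 ]
r1 := r1 − r4
  [ 1  0  0  0 ]
  [ 0  1  0  0 ]
  [ 0  0  1  0 ]
  [ 0  0  0  1 ]
Pivot columns are the columns containing a leading 1.

1, 2, 3, 4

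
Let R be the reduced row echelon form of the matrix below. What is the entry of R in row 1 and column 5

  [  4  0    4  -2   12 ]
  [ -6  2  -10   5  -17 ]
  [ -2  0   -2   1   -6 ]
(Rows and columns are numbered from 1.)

3

R1 := 1/4·R1
  [  1  0    1  -1/2    3 ]
  [ -6  2  -10     5  -17 ]
  [ -2  0   -2     1   -6 ]
R2 := R2 + 6·R1
  [  1  0   1  -1/2   3 ]
  [  0  2  -4     2   1 ]
  [ -2  0  -2     1  -6 ]
R3 := R3 + 2·R1
  [ 1  0   1  -1/2  3 ]
  [ 0  2  -4     2  1 ]
  [ 0  0   0     0  0 ]
R2 := 1/2·R2
  [ 1  0   1  -1/2    3 ]
  [ 0  1  -2     1  1/2 ]
  [ 0  0   0     0    0 ]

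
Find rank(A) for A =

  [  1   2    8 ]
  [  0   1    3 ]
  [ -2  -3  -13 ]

ρ3 ← ρ3 + 2·ρ1
  [ 1  2  8 ]
  [ 0  1  3 ]
  [ 0  1  3 ]
ρ3 ← ρ3 − ρ2
  [ 1  2  8 ]
  [ 0  1  3 ]
  [ 0  0  0 ]
ρ1 ← ρ1 − 2·ρ2
  [ 1  0  2 ]
  [ 0  1  3 ]
  [ 0  0  0 ]
The reduced form has 2 nonzero rows.

rank = 2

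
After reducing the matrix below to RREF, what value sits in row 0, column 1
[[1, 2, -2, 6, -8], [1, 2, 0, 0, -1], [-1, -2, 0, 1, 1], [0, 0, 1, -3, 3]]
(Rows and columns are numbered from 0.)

Subtract ρ1 from ρ2.
Add ρ1 to ρ3.
Multiply ρ2 by 1/2.
Add 2 times ρ2 to ρ3.
Subtract ρ2 from ρ4.
Multiply ρ4 by -2.
Subtract 7/2 times ρ4 from ρ2.
Add 8 times ρ4 to ρ1.
Add 3 times ρ3 to ρ2.
Subtract 6 times ρ3 from ρ1.
Add 2 times ρ2 to ρ1.

2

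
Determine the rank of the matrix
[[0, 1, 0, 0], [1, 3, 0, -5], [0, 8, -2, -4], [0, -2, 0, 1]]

R1 ↔ R2
  [ 1   3   0  -5 ]
  [ 0   1   0   0 ]
  [ 0   8  -2  -4 ]
  [ 0  -2   0   1 ]
R3 ← R3 − 8·R2
  [ 1   3   0  -5 ]
  [ 0   1   0   0 ]
  [ 0   0  -2  -4 ]
  [ 0  -2   0   1 ]
R4 ← R4 + 2·R2
  [ 1  3   0  -5 ]
  [ 0  1   0   0 ]
  [ 0  0  -2  -4 ]
  [ 0  0   0   1 ]
R3 ← -1/2·R3
  [ 1  3  0  -5 ]
  [ 0  1  0   0 ]
  [ 0  0  1   2 ]
  [ 0  0  0   1 ]
R3 ← R3 − 2·R4
  [ 1  3  0  -5 ]
  [ 0  1  0   0 ]
  [ 0  0  1   0 ]
  [ 0  0  0   1 ]
R1 ← R1 + 5·R4
  [ 1  3  0  0 ]
  [ 0  1  0  0 ]
  [ 0  0  1  0 ]
  [ 0  0  0  1 ]
R1 ← R1 − 3·R2
  [ 1  0  0  0 ]
  [ 0  1  0  0 ]
  [ 0  0  1  0 ]
  [ 0  0  0  1 ]
The reduced form has 4 nonzero rows.

rank = 4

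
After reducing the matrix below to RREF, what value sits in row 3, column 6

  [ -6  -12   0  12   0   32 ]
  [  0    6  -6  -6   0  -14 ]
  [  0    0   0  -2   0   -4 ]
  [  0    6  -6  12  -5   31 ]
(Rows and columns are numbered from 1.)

2

Multiply R1 by -1/6.
Multiply R2 by 1/6.
Subtract 6 times R2 from R4.
Multiply R3 by -1/2.
Subtract 18 times R3 from R4.
Multiply R4 by -1/5.
Add R3 to R2.
Add 2 times R3 to R1.
Subtract 2 times R2 from R1.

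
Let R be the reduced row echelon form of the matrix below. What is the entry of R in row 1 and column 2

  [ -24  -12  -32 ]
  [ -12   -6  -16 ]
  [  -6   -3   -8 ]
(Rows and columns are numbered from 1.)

Multiply R1 by -1/24.
  [   1  1/2  4/3 ]
  [ -12   -6  -16 ]
  [  -6   -3   -8 ]
Add 12 times R1 to R2.
  [  1  1/2  4/3 ]
  [  0    0    0 ]
  [ -6   -3   -8 ]
Add 6 times R1 to R3.
  [ 1  1/2  4/3 ]
  [ 0    0    0 ]
  [ 0    0    0 ]

1/2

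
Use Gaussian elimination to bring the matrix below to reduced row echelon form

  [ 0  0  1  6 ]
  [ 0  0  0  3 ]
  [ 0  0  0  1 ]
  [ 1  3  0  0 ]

R1 <=> R4
R2 <=> R4
R4 -> R4 − 3·R3
R2 -> R2 − 6·R3

[[1, 3, 0, 0], [0, 0, 1, 0], [0, 0, 0, 1], [0, 0, 0, 0]]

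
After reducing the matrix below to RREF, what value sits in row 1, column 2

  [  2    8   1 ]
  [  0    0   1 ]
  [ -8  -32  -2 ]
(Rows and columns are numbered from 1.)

4

Multiply R1 by 1/2.
  [  1    4  1/2 ]
  [  0    0    1 ]
  [ -8  -32   -2 ]
Add 8 times R1 to R3.
  [ 1  4  1/2 ]
  [ 0  0    1 ]
  [ 0  0    2 ]
Subtract 2 times R2 from R3.
  [ 1  4  1/2 ]
  [ 0  0    1 ]
  [ 0  0    0 ]
Subtract 1/2 times R2 from R1.
  [ 1  4  0 ]
  [ 0  0  1 ]
  [ 0  0  0 ]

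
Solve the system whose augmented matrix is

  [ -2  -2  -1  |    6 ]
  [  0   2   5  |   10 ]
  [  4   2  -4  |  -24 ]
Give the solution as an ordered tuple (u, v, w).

Multiply R1 by -1/2.
  [ 1  1  1/2  |   -3 ]
  [ 0  2    5  |   10 ]
  [ 4  2   -4  |  -24 ]
Subtract 4 times R1 from R3.
  [ 1   1  1/2  |   -3 ]
  [ 0   2    5  |   10 ]
  [ 0  -2   -6  |  -12 ]
Multiply R2 by 1/2.
  [ 1   1  1/2  |   -3 ]
  [ 0   1  5/2  |    5 ]
  [ 0  -2   -6  |  -12 ]
Add 2 times R2 to R3.
  [ 1  1  1/2  |  -3 ]
  [ 0  1  5/2  |   5 ]
  [ 0  0   -1  |  -2 ]
Multiply R3 by -1.
  [ 1  1  1/2  |  -3 ]
  [ 0  1  5/2  |   5 ]
  [ 0  0    1  |   2 ]
Subtract 5/2 times R3 from R2.
  [ 1  1  1/2  |  -3 ]
  [ 0  1    0  |   0 ]
  [ 0  0    1  |   2 ]
Subtract 1/2 times R3 from R1.
  [ 1  1  0  |  -4 ]
  [ 0  1  0  |   0 ]
  [ 0  0  1  |   2 ]
Subtract R2 from R1.
  [ 1  0  0  |  -4 ]
  [ 0  1  0  |   0 ]
  [ 0  0  1  |   2 ]
Reading off the last column: u = -4, v = 0, w = 2.

(-4, 0, 2)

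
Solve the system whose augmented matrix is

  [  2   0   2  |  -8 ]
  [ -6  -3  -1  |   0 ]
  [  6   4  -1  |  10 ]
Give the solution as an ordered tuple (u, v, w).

(2, -2, -6)

ρ1 → 1/2·ρ1
  [  1   0   1  |  -4 ]
  [ -6  -3  -1  |   0 ]
  [  6   4  -1  |  10 ]
ρ2 → ρ2 + 6·ρ1
  [ 1   0   1  |   -4 ]
  [ 0  -3   5  |  -24 ]
  [ 6   4  -1  |   10 ]
ρ3 → ρ3 − 6·ρ1
  [ 1   0   1  |   -4 ]
  [ 0  -3   5  |  -24 ]
  [ 0   4  -7  |   34 ]
ρ2 → -1/3·ρ2
  [ 1  0     1  |  -4 ]
  [ 0  1  -5/3  |   8 ]
  [ 0  4    -7  |  34 ]
ρ3 → ρ3 − 4·ρ2
  [ 1  0     1  |  -4 ]
  [ 0  1  -5/3  |   8 ]
  [ 0  0  -1/3  |   2 ]
ρ3 → -3·ρ3
  [ 1  0     1  |  -4 ]
  [ 0  1  -5/3  |   8 ]
  [ 0  0     1  |  -6 ]
ρ2 → ρ2 + 5/3·ρ3
  [ 1  0  1  |  -4 ]
  [ 0  1  0  |  -2 ]
  [ 0  0  1  |  -6 ]
ρ1 → ρ1 − ρ3
  [ 1  0  0  |   2 ]
  [ 0  1  0  |  -2 ]
  [ 0  0  1  |  -6 ]
Reading off the last column: u = 2, v = -2, w = -6.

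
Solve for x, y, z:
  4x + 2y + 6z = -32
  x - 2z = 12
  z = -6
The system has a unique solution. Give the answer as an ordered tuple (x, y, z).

(0, 2, -6)

Form the augmented matrix and row-reduce:
  [ 4  2   6  |  -32 ]
  [ 1  0  -2  |   12 ]
  [ 0  0   1  |   -6 ]
R1 → 1/4·R1
  [ 1  1/2  3/2  |  -8 ]
  [ 1    0   -2  |  12 ]
  [ 0    0    1  |  -6 ]
R2 → R2 − R1
  [ 1   1/2   3/2  |  -8 ]
  [ 0  -1/2  -7/2  |  20 ]
  [ 0     0     1  |  -6 ]
R2 → -2·R2
  [ 1  1/2  3/2  |   -8 ]
  [ 0    1    7  |  -40 ]
  [ 0    0    1  |   -6 ]
R2 → R2 − 7·R3
  [ 1  1/2  3/2  |  -8 ]
  [ 0    1    0  |   2 ]
  [ 0    0    1  |  -6 ]
R1 → R1 − 3/2·R3
  [ 1  1/2  0  |   1 ]
  [ 0    1  0  |   2 ]
  [ 0    0  1  |  -6 ]
R1 → R1 − 1/2·R2
  [ 1  0  0  |   0 ]
  [ 0  1  0  |   2 ]
  [ 0  0  1  |  -6 ]
Reading off the last column: x = 0, y = 2, z = -6.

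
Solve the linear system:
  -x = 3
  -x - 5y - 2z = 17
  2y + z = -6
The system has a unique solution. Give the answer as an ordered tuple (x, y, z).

Form the augmented matrix and row-reduce:
  [ -1   0   0  |   3 ]
  [ -1  -5  -2  |  17 ]
  [  0   2   1  |  -6 ]
r1 -> -1·r1
  [  1   0   0  |  -3 ]
  [ -1  -5  -2  |  17 ]
  [  0   2   1  |  -6 ]
r2 -> r2 + r1
  [ 1   0   0  |  -3 ]
  [ 0  -5  -2  |  14 ]
  [ 0   2   1  |  -6 ]
r2 -> -1/5·r2
  [ 1  0    0  |     -3 ]
  [ 0  1  2/5  |  -14/5 ]
  [ 0  2    1  |     -6 ]
r3 -> r3 − 2·r2
  [ 1  0    0  |     -3 ]
  [ 0  1  2/5  |  -14/5 ]
  [ 0  0  1/5  |   -2/5 ]
r3 -> 5·r3
  [ 1  0    0  |     -3 ]
  [ 0  1  2/5  |  -14/5 ]
  [ 0  0    1  |     -2 ]
r2 -> r2 − 2/5·r3
  [ 1  0  0  |  -3 ]
  [ 0  1  0  |  -2 ]
  [ 0  0  1  |  -2 ]
Reading off the last column: x = -3, y = -2, z = -2.

(-3, -2, -2)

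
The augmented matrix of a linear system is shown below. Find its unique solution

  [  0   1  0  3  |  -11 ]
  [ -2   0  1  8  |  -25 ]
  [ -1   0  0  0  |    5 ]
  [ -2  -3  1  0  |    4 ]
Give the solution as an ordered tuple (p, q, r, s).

r1 <-> r2
r1 ← -1/2·r1
r3 ← r3 + r1
r4 ← r4 + 2·r1
r4 ← r4 + 3·r2
r3 ← -2·r3
r3 ← r3 − 8·r4
r2 ← r2 − 3·r4
r1 ← r1 + 4·r4
r1 ← r1 + 1/2·r3
Reading off the last column: p = -5, q = 1, r = -3, s = -4.

(-5, 1, -3, -4)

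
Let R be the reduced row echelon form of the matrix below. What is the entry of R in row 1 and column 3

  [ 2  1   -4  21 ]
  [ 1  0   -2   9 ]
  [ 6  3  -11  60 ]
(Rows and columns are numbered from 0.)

R1 -> 1/2·R1
  [ 1  1/2   -2  21/2 ]
  [ 1    0   -2     9 ]
  [ 6    3  -11    60 ]
R2 -> R2 − R1
  [ 1   1/2   -2  21/2 ]
  [ 0  -1/2    0  -3/2 ]
  [ 6     3  -11    60 ]
R3 -> R3 − 6·R1
  [ 1   1/2  -2  21/2 ]
  [ 0  -1/2   0  -3/2 ]
  [ 0     0   1    -3 ]
R2 -> -2·R2
  [ 1  1/2  -2  21/2 ]
  [ 0    1   0     3 ]
  [ 0    0   1    -3 ]
R1 -> R1 + 2·R3
  [ 1  1/2  0  9/2 ]
  [ 0    1  0    3 ]
  [ 0    0  1   -3 ]
R1 -> R1 − 1/2·R2
  [ 1  0  0   3 ]
  [ 0  1  0   3 ]
  [ 0  0  1  -3 ]

3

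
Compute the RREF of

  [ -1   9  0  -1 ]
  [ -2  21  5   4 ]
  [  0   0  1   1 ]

Multiply R1 by -1.
  [  1  -9  0  1 ]
  [ -2  21  5  4 ]
  [  0   0  1  1 ]
Add 2 times R1 to R2.
  [ 1  -9  0  1 ]
  [ 0   3  5  6 ]
  [ 0   0  1  1 ]
Multiply R2 by 1/3.
  [ 1  -9    0  1 ]
  [ 0   1  5/3  2 ]
  [ 0   0    1  1 ]
Subtract 5/3 times R3 from R2.
  [ 1  -9  0    1 ]
  [ 0   1  0  1/3 ]
  [ 0   0  1    1 ]
Add 9 times R2 to R1.
  [ 1  0  0    4 ]
  [ 0  1  0  1/3 ]
  [ 0  0  1    1 ]

[[1, 0, 0, 4], [0, 1, 0, 1/3], [0, 0, 1, 1]]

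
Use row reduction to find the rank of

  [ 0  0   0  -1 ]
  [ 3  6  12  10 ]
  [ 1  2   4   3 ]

rank = 2

Swap r1 and r2.
Multiply r1 by 1/3.
Subtract r1 from r3.
Multiply r2 by -1.
Add 1/3 times r2 to r3.
Subtract 10/3 times r2 from r1.
The reduced form has 2 nonzero rows.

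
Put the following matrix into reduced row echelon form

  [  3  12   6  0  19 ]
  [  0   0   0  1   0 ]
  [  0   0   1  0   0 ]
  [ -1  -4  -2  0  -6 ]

[[1, 4, 0, 0, 0], [0, 0, 1, 0, 0], [0, 0, 0, 1, 0], [0, 0, 0, 0, 1]]

ρ1 → 1/3·ρ1
  [  1   4   2  0  19/3 ]
  [  0   0   0  1     0 ]
  [  0   0   1  0     0 ]
  [ -1  -4  -2  0    -6 ]
ρ4 → ρ4 + ρ1
  [ 1  4  2  0  19/3 ]
  [ 0  0  0  1     0 ]
  [ 0  0  1  0     0 ]
  [ 0  0  0  0   1/3 ]
ρ2 <=> ρ3
  [ 1  4  2  0  19/3 ]
  [ 0  0  1  0     0 ]
  [ 0  0  0  1     0 ]
  [ 0  0  0  0   1/3 ]
ρ4 → 3·ρ4
  [ 1  4  2  0  19/3 ]
  [ 0  0  1  0     0 ]
  [ 0  0  0  1     0 ]
  [ 0  0  0  0     1 ]
ρ1 → ρ1 − 19/3·ρ4
  [ 1  4  2  0  0 ]
  [ 0  0  1  0  0 ]
  [ 0  0  0  1  0 ]
  [ 0  0  0  0  1 ]
ρ1 → ρ1 − 2·ρ2
  [ 1  4  0  0  0 ]
  [ 0  0  1  0  0 ]
  [ 0  0  0  1  0 ]
  [ 0  0  0  0  1 ]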